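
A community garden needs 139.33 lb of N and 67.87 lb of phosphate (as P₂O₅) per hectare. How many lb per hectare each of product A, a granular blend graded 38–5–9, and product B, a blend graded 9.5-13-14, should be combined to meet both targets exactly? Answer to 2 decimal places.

261.26 lb product A, 421.59 lb product B

With a, b = lb per hectare of product A and product B:
N: 0.38·a + 0.095·b = 139.33
P₂O₅: 0.05·a + 0.13·b = 67.87
From row1: a = (139.33 − 0.095·b) / 0.38.
Into row2: 0.05·(139.33 − 0.095·b)/0.38 + 0.13·b = 67.87 → b = 421.592, a = 261.2598.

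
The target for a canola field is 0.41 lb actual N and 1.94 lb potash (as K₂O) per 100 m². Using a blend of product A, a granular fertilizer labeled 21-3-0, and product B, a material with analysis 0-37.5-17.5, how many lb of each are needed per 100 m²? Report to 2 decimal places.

Let a = lb of product A, b = lb of product B (per 100 m²).
N: 0.21·a + 0·b = 0.41
K₂O: 0·a + 0.175·b = 1.94
Solving simultaneously: a = 1.95238, b = 11.0857.

1.95 lb product A, 11.09 lb product B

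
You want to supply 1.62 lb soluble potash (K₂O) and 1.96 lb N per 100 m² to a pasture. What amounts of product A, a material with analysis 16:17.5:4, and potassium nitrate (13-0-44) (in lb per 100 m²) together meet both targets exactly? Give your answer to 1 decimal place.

10.0 lb product A, 2.8 lb potassium nitrate

With a, b = lb per 100 m² of product A and potassium nitrate:
K₂O: 0.04·a + 0.44·b = 1.62
N: 0.16·a + 0.13·b = 1.96
Solving simultaneously: a = 9.99693, b = 2.77301.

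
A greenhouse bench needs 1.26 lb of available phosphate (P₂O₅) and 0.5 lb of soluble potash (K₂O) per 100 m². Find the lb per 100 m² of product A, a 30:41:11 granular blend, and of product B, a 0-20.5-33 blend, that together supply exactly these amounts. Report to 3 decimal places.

2.779 lb product A, 0.589 lb product B

With a, b = lb per 100 m² of product A and product B:
P₂O₅: 0.41·a + 0.205·b = 1.26
K₂O: 0.11·a + 0.33·b = 0.5
Eliminate a: (row1) − 0.41/0.11·(row2) → -1.025·b = -0.603636, so b = 0.588914.
Back-substitute: a = (1.26 − 0.205·0.588914) / 0.41 = 2.77871.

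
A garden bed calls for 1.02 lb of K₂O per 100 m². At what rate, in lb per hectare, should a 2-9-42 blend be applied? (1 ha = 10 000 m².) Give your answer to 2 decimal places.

Product per 100 m² = 1.02 / 42% = 2.42857 lb.
Convert to per hectare: 2.42857 × 100 = 242.857 lb.

242.86 lb of product per hectare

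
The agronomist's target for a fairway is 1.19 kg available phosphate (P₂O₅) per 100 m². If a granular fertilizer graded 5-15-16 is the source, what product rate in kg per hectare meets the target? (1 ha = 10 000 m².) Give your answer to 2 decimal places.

793.33 kg of product per hectare

Product per 100 m² = 1.19 / 15% = 7.93333 kg.
Convert to per hectare: 7.93333 × 100 = 793.333 kg.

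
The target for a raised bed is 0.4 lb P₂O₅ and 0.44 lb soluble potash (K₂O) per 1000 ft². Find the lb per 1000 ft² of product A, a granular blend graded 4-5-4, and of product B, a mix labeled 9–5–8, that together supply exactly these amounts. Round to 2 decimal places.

5.00 lb product A, 3.00 lb product B

Per-1000 ft² balance (a = product A, b = product B):
P₂O₅: 0.05·a + 0.05·b = 0.4
K₂O: 0.04·a + 0.08·b = 0.44
From row1: a = (0.4 − 0.05·b) / 0.05.
Into row2: 0.04·(0.4 − 0.05·b)/0.05 + 0.08·b = 0.44 → b = 3, a = 5.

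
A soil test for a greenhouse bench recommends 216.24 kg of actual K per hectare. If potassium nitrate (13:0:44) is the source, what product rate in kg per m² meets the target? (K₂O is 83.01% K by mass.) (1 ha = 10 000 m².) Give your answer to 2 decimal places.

0.06 kg of product per sq m

As K₂O: 216.24 / 0.8301 = 260.499 kg per hectare.
Product per hectare = 260.499 / 44% = 592.043 kg.
Convert to per m²: 592.043 × 0.0001 = 0.0592043 kg.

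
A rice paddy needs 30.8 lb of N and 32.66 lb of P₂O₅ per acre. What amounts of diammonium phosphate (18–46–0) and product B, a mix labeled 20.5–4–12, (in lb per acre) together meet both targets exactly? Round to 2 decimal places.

62.72 lb diammonium phosphate, 95.17 lb product B

Per-acre balance (a = diammonium phosphate, b = product B):
N: 0.18·a + 0.205·b = 30.8
P₂O₅: 0.46·a + 0.04·b = 32.66
Eliminate b: (row1) − 0.205/0.04·(row2) → -2.1775·a = -136.582, so a = 62.7245.
Then b = (32.66 − 0.46·62.7245) / 0.04 = 95.1688.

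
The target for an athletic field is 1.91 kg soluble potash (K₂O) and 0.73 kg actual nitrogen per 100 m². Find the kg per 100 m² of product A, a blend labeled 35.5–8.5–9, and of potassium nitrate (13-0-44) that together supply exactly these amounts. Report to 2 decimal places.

0.50 kg product A, 4.24 kg potassium nitrate

Let a = kg of product A, b = kg of potassium nitrate (per 100 m²).
K₂O: 0.09·a + 0.44·b = 1.91
N: 0.355·a + 0.13·b = 0.73
Solving simultaneously: a = 0.504498, b = 4.23772.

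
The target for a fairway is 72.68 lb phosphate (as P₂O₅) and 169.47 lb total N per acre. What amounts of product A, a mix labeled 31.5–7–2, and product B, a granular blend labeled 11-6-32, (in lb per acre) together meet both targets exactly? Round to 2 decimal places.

194.05 lb product A, 984.94 lb product B

Per-acre balance (a = product A, b = product B):
P₂O₅: 0.07·a + 0.06·b = 72.68
N: 0.315·a + 0.11·b = 169.47
Eliminate a: (row1) − 0.07/0.315·(row2) → 0.0355556·b = 35.02, so b = 984.938.
Back-substitute: a = (72.68 − 0.06·984.938) / 0.07 = 194.054.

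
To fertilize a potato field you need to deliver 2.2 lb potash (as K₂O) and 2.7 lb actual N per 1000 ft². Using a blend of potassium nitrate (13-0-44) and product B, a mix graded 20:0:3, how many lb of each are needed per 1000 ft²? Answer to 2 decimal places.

With a, b = lb per 1000 ft² of potassium nitrate and product B:
K₂O: 0.44·a + 0.03·b = 2.2
N: 0.13·a + 0.2·b = 2.7
From row1: a = (2.2 − 0.03·b) / 0.44.
Into row2: 0.13·(2.2 − 0.03·b)/0.44 + 0.2·b = 2.7 → b = 10.7253, a = 4.26873.

4.27 lb potassium nitrate, 10.73 lb product B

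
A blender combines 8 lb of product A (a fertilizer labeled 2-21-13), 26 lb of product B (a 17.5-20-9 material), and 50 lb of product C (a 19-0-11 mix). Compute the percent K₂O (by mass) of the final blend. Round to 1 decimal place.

10.6% K₂O

Total mass = 8 + 26 + 50 = 84 lb.
K₂O mass = 13%×8 + 9%×26 + 11%×50 = 8.88 lb.
% K₂O = 8.88 / 84 = 10.5714%.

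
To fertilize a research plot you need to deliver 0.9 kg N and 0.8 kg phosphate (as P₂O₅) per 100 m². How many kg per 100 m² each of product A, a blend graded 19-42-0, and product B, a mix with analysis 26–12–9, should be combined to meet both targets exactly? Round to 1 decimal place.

1.2 kg product A, 2.6 kg product B

Let a = kg of product A, b = kg of product B (per 100 m²).
N: 0.19·a + 0.26·b = 0.9
P₂O₅: 0.42·a + 0.12·b = 0.8
Eliminate a: (row1) − 0.19/0.42·(row2) → 0.205714·b = 0.538095, so b = 2.61574.
Back-substitute: a = (0.9 − 0.26·2.61574) / 0.19 = 1.15741.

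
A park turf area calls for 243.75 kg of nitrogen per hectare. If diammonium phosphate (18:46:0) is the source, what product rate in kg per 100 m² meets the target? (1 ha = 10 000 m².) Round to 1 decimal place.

Product per hectare = 243.75 / 18% = 1354.17 kg.
Convert to per 100 m²: 1354.17 × 0.01 = 13.5417 kg.

13.5 kg of product per hundred sq m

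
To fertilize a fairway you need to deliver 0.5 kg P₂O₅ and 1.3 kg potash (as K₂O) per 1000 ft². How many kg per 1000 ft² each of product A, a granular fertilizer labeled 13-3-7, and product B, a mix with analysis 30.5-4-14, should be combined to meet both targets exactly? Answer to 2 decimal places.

Let a = kg of product A, b = kg of product B (per 1000 ft²).
P₂O₅: 0.03·a + 0.04·b = 0.5
K₂O: 0.07·a + 0.14·b = 1.3
Solving simultaneously: a = 12.8571, b = 2.85714.

12.86 kg product A, 2.86 kg product B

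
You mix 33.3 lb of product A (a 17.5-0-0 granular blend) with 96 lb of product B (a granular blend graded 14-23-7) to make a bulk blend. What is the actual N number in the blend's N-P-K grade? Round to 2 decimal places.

14.90% N

Total mass = 33.3 + 96 = 129.3 lb.
N mass = 17.5%×33.3 + 14%×96 = 19.2675 lb.
% N = 19.2675 / 129.3 = 14.9014%.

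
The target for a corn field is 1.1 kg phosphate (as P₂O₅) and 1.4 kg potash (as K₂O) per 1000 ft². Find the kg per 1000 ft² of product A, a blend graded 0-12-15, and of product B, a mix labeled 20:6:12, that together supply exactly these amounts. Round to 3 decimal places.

With a, b = kg per 1000 ft² of product A and product B:
P₂O₅: 0.12·a + 0.06·b = 1.1
K₂O: 0.15·a + 0.12·b = 1.4
Eliminate a: (row1) − 0.12/0.15·(row2) → -0.036·b = -0.02, so b = 0.555556.
Back-substitute: a = (1.1 − 0.06·0.555556) / 0.12 = 8.88889.

8.889 kg product A, 0.556 kg product B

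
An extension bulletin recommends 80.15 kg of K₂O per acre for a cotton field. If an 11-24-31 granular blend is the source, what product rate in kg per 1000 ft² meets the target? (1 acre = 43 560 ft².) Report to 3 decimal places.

5.935 kg of product per thousand sq ft

Product per acre = 80.15 / 31% = 258.548 kg.
Convert to per 1000 ft²: 258.548 × 0.0229568 = 5.93545 kg.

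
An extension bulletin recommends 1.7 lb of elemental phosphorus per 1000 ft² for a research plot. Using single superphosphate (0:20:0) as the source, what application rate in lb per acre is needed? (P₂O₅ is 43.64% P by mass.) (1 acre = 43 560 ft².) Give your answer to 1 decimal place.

As P₂O₅: 1.7 / 0.4364 = 3.89551 lb per 1000 ft².
Product per 1000 ft² = 3.89551 / 20% = 19.4775 lb.
Convert to per acre: 19.4775 × 43.56 = 848.442 lb.

848.4 lb of product per acre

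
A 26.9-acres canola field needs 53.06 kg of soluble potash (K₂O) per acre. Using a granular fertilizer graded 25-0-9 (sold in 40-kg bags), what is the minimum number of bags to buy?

Product per acre = 53.06 / 9% = 589.556 kg.
Total product = 589.556 × 26.9 = 15859 kg.
Bags = ⌈15859 / 40⌉ = 397.

397 bags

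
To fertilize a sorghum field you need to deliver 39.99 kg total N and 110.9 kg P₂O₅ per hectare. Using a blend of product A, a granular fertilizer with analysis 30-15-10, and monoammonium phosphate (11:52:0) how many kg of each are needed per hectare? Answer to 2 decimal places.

61.62 kg product A, 195.49 kg monoammonium phosphate

With a, b = kg per hectare of product A and monoammonium phosphate:
N: 0.3·a + 0.11·b = 39.99
P₂O₅: 0.15·a + 0.52·b = 110.9
Solving simultaneously: a = 61.6186, b = 195.4946.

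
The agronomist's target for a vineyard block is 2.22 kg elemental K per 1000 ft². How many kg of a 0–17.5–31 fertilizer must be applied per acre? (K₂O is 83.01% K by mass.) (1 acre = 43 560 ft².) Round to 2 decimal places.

375.79 kg of product per acre

As K₂O: 2.22 / 0.8301 = 2.67438 kg per 1000 ft².
Product per 1000 ft² = 2.67438 / 31% = 8.62702 kg.
Convert to per acre: 8.62702 × 43.56 = 375.793 kg.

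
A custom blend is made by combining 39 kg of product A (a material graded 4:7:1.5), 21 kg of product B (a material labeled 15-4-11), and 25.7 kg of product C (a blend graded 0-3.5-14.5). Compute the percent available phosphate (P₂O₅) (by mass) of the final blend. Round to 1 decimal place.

5.2% P₂O₅

Total mass = 39 + 21 + 25.7 = 85.7 kg.
P₂O₅ mass = 7%×39 + 4%×21 + 3.5%×25.7 = 4.4695 kg.
% P₂O₅ = 4.4695 / 85.7 = 5.21529%.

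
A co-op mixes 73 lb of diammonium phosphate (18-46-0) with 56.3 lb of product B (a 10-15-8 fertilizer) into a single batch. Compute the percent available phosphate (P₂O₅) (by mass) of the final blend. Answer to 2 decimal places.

Total mass = 73 + 56.3 = 129.3 lb.
P₂O₅ mass = 46%×73 + 15%×56.3 = 42.025 lb.
% P₂O₅ = 42.025 / 129.3 = 32.5019%.

32.50% P₂O₅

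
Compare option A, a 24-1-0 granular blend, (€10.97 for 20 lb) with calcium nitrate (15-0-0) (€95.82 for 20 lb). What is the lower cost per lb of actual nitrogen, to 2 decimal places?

option A: N per bag = 20 × 24% = 4.8 lb; cost = 10.97 / 4.8 = €2.2854/lb N.
calcium nitrate: N per bag = 20 × 15% = 3 lb; cost = 95.82 / 3 = €31.9400/lb N.
option A is cheaper.

€2.29 per lb N (option A)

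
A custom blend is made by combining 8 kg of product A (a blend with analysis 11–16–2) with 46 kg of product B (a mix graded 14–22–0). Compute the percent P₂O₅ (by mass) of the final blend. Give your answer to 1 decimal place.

21.1% P₂O₅

Total mass = 8 + 46 = 54 kg.
P₂O₅ mass = 16%×8 + 22%×46 = 11.4 kg.
% P₂O₅ = 11.4 / 54 = 21.1111%.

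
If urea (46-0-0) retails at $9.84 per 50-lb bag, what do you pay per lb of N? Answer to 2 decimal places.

N in bag = 50 × 46% = 23 lb.
Cost per lb N = $9.84 / 23 = $0.4278.

$0.43 per lb N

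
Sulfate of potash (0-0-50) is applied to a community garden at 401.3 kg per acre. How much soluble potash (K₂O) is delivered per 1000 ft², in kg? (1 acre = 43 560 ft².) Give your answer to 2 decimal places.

K₂O per acre = 401.3 × 50% = 200.65 kg.
Convert to per 1000 ft²: 200.65 × 0.0229568 = 4.60629 kg.

4.61 kg K₂O per thousand sq ft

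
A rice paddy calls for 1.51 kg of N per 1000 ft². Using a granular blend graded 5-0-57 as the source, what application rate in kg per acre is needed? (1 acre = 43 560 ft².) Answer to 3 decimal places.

1315.512 kg of product per acre

Product per 1000 ft² = 1.51 / 5% = 30.2 kg.
Convert to per acre: 30.2 × 43.56 = 1315.512 kg.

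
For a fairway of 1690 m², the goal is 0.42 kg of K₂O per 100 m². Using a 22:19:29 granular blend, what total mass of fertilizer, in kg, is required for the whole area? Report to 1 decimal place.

Product per 100 m² = 0.42 / 29% = 1.44828 kg.
Total product = 1.44828 × 1690 / 100 = 24.4759 kg.

24.5 kg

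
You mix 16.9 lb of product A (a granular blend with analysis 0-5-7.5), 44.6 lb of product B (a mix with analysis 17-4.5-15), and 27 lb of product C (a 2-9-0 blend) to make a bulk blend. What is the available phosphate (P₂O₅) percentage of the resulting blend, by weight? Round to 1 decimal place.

Total mass = 16.9 + 44.6 + 27 = 88.5 lb.
P₂O₅ mass = 5%×16.9 + 4.5%×44.6 + 9%×27 = 5.282 lb.
% P₂O₅ = 5.282 / 88.5 = 5.96836%.

6.0% P₂O₅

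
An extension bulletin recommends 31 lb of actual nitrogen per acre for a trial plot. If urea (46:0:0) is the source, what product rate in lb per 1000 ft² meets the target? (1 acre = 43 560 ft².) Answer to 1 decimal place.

Product per acre = 31 / 46% = 67.3913 lb.
Convert to per 1000 ft²: 67.3913 × 0.0229568 = 1.54709 lb.

1.5 lb of product per thousand sq ft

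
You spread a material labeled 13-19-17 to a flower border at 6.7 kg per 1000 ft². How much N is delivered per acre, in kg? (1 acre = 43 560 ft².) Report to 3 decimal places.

nitrogen per 1000 ft² = 6.7 × 13% = 0.871 kg.
Convert to per acre: 0.871 × 43.56 = 37.9408 kg.

37.941 kg N per acre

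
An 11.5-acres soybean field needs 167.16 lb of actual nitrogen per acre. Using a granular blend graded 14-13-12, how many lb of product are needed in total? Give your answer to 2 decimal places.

13731.00 lb

Product per acre = 167.16 / 14% = 1194 lb.
Total product = 1194 × 11.5 = 13731 lb.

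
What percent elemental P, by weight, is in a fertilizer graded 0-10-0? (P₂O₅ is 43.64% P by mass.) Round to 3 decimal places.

4.364% P

%P = 10 × 0.4364 = 4.364%.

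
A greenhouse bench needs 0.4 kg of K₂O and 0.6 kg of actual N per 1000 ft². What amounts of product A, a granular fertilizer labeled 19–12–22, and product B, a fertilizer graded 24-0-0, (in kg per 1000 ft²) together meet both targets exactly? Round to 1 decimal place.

Let a = kg of product A, b = kg of product B (per 1000 ft²).
K₂O: 0.22·a + 0·b = 0.4
N: 0.19·a + 0.24·b = 0.6
Eliminate a: (row1) − 0.22/0.19·(row2) → -0.277895·b = -0.294737, so b = 1.06061.
Back-substitute: a = (0.4 − 0·1.06061) / 0.22 = 1.81818.

1.8 kg product A, 1.1 kg product B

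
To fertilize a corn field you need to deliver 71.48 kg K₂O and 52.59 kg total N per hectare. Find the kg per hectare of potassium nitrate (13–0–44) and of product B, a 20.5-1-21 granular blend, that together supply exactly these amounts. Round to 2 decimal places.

57.38 kg potassium nitrate, 220.15 kg product B

Let a = kg of potassium nitrate, b = kg of product B (per hectare).
K₂O: 0.44·a + 0.21·b = 71.48
N: 0.13·a + 0.205·b = 52.59
Eliminate a: (row1) − 0.44/0.13·(row2) → -0.483846·b = -106.517, so b = 220.146.
Back-substitute: a = (71.48 − 0.21·220.146) / 0.44 = 57.3847.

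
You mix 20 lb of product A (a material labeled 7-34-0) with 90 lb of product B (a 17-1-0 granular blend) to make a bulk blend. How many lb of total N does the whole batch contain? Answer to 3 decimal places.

16.700 lb N

N mass = 7%×20 + 17%×90 = 16.7 lb.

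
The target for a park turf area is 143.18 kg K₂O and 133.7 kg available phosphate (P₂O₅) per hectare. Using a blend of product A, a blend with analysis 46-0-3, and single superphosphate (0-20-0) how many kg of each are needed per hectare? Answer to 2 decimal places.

4772.67 kg product A, 668.50 kg single superphosphate

Per-hectare balance (a = product A, b = single superphosphate):
K₂O: 0.03·a + 0·b = 143.18
P₂O₅: 0·a + 0.2·b = 133.7
Solving simultaneously: a = 4772.667, b = 668.5.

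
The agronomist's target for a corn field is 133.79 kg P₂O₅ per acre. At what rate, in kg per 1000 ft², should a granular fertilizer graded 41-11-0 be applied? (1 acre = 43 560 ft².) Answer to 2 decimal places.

Product per acre = 133.79 / 11% = 1216.27 kg.
Convert to per 1000 ft²: 1216.27 × 0.0229568 = 27.9218 kg.

27.92 kg of product per thousand sq ft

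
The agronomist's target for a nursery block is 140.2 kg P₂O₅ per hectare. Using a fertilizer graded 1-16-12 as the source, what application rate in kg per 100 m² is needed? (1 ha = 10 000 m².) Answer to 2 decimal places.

8.76 kg of product per hundred sq m

Product per hectare = 140.2 / 16% = 876.25 kg.
Convert to per 100 m²: 876.25 × 0.01 = 8.7625 kg.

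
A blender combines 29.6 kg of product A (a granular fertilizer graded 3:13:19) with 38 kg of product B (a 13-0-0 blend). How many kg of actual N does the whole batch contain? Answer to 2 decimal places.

N mass = 3%×29.6 + 13%×38 = 5.828 kg.

5.83 kg N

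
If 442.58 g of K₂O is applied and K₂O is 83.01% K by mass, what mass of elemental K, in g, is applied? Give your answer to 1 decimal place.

367.4 g K

K = 442.58 × 0.8301 = 367.386 g.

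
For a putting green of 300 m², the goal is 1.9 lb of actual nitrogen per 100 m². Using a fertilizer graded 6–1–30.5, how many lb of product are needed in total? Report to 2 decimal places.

Product per 100 m² = 1.9 / 6% = 31.6667 lb.
Total product = 31.6667 × 300 / 100 = 95 lb.

95.00 lb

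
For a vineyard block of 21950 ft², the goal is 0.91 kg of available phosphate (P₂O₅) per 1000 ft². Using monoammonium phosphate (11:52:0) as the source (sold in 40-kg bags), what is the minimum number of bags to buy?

Product per 1000 ft² = 0.91 / 52% = 1.75 kg.
Total product = 1.75 × 21950 / 1000 = 38.4125 kg.
Bags = ⌈38.4125 / 40⌉ = 1.

1 bags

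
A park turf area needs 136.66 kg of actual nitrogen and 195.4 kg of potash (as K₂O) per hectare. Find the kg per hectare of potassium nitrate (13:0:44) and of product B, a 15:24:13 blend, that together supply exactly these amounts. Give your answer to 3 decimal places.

235.116 kg potassium nitrate, 707.299 kg product B

Let a = kg of potassium nitrate, b = kg of product B (per hectare).
N: 0.13·a + 0.15·b = 136.66
K₂O: 0.44·a + 0.13·b = 195.4
Eliminate b: (row1) − 0.15/0.13·(row2) → -0.377692·a = -88.8015, so a = 235.1161.
Then b = (195.4 − 0.44·235.1161) / 0.13 = 707.2994.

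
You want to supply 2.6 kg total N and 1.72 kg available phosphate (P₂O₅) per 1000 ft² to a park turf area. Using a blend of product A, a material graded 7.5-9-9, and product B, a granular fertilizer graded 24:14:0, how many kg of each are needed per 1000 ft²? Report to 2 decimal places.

4.40 kg product A, 9.46 kg product B

With a, b = kg per 1000 ft² of product A and product B:
N: 0.075·a + 0.24·b = 2.6
P₂O₅: 0.09·a + 0.14·b = 1.72
Eliminate b: (row1) − 0.24/0.14·(row2) → -0.0792857·a = -0.348571, so a = 4.3964.
Then b = (1.72 − 0.09·4.3964) / 0.14 = 9.45946.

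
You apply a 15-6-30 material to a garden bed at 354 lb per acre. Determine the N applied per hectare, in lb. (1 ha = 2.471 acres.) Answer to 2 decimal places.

nitrogen per acre = 354 × 15% = 53.1 lb.
Convert to per hectare: 53.1 × 2.471 = 131.2101 lb.

131.21 lb N per hectare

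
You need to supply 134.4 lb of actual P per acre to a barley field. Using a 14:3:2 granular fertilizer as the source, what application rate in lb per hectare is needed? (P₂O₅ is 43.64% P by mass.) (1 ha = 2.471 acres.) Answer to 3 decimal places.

25366.819 lb of product per hectare

As P₂O₅: 134.4 / 0.4364 = 307.974 lb per acre.
Product per acre = 307.974 / 3% = 10265.8 lb.
Convert to per hectare: 10265.8 × 2.471 = 25366.8194 lb.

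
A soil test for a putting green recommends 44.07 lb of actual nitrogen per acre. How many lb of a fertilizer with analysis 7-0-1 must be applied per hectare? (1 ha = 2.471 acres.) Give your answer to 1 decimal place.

1555.7 lb of product per hectare

Product per acre = 44.07 / 7% = 629.571 lb.
Convert to per hectare: 629.571 × 2.471 = 1555.67 lb.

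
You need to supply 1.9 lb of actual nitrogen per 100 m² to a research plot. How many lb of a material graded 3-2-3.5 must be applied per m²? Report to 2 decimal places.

0.63 lb of product per sq m

Product per 100 m² = 1.9 / 3% = 63.3333 lb.
Convert to per m²: 63.3333 × 0.01 = 0.633333 lb.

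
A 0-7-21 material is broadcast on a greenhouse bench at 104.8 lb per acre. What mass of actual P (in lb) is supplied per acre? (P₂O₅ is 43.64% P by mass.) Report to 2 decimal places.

P₂O₅ per acre = 104.8 × 7% = 7.336 lb.
Elemental P = 7.336 × 0.4364 = 3.20143 lb per acre.

3.20 lb P per acre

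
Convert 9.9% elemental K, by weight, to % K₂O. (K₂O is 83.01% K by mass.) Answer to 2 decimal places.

11.93% K₂O

%K₂O = 9.9 / 0.8301 = 11.9263%.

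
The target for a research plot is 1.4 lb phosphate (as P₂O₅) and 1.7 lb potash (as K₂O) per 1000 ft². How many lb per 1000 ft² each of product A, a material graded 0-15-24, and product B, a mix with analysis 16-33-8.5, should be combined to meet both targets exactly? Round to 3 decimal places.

6.652 lb product A, 1.219 lb product B

Let a = lb of product A, b = lb of product B (per 1000 ft²).
P₂O₅: 0.15·a + 0.33·b = 1.4
K₂O: 0.24·a + 0.085·b = 1.7
Eliminate b: (row1) − 0.33/0.085·(row2) → -0.781765·a = -5.2, so a = 6.65162.
Then b = (1.7 − 0.24·6.65162) / 0.085 = 1.21896.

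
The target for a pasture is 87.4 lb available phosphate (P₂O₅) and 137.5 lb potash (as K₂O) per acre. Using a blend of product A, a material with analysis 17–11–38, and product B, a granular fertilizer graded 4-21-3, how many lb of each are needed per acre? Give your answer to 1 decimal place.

343.2 lb product A, 236.4 lb product B

Let a = lb of product A, b = lb of product B (per acre).
P₂O₅: 0.11·a + 0.21·b = 87.4
K₂O: 0.38·a + 0.03·b = 137.5
Eliminate a: (row1) − 0.11/0.38·(row2) → 0.201316·b = 47.5974, so b = 236.431.
Back-substitute: a = (87.4 − 0.21·236.431) / 0.11 = 343.176.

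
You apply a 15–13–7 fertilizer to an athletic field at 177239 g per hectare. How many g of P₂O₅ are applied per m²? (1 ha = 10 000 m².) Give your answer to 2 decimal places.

P₂O₅ per hectare = 177239 × 13% = 23041.1 g.
Convert to per m²: 23041.1 × 0.0001 = 2.30411 g.

2.30 g P₂O₅ per sq m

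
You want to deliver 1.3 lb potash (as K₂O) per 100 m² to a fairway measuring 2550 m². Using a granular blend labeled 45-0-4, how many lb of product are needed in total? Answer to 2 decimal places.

Product per 100 m² = 1.3 / 4% = 32.5 lb.
Total product = 32.5 × 2550 / 100 = 828.75 lb.

828.75 lb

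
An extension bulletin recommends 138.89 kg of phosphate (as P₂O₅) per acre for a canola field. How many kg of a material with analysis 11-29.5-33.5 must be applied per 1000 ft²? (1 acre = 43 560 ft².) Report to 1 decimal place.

Product per acre = 138.89 / 29.5% = 470.814 kg.
Convert to per 1000 ft²: 470.814 × 0.0229568 = 10.8084 kg.

10.8 kg of product per thousand sq ft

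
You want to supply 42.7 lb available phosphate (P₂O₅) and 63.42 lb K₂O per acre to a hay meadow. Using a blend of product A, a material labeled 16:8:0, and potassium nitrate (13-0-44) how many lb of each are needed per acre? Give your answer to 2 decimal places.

533.75 lb product A, 144.14 lb potassium nitrate

Let a = lb of product A, b = lb of potassium nitrate (per acre).
P₂O₅: 0.08·a + 0·b = 42.7
K₂O: 0·a + 0.44·b = 63.42
Solving simultaneously: a = 533.75, b = 144.136.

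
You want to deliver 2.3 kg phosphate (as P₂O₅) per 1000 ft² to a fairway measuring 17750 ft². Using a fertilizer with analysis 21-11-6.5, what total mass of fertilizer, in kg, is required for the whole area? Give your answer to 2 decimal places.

371.14 kg

Product per 1000 ft² = 2.3 / 11% = 20.9091 kg.
Total product = 20.9091 × 17750 / 1000 = 371.136 kg.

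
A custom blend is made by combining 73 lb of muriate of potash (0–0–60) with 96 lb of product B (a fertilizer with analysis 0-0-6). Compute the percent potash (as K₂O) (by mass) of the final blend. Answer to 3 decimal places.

29.325% K₂O

Total mass = 73 + 96 = 169 lb.
K₂O mass = 60%×73 + 6%×96 = 49.56 lb.
% K₂O = 49.56 / 169 = 29.3254%.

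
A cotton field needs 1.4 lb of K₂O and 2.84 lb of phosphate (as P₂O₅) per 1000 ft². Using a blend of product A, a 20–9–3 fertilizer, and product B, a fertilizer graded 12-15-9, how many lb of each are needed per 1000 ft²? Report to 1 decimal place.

With a, b = lb per 1000 ft² of product A and product B:
K₂O: 0.03·a + 0.09·b = 1.4
P₂O₅: 0.09·a + 0.15·b = 2.84
Solving simultaneously: a = 12.6667, b = 11.3333.

12.7 lb product A, 11.3 lb product B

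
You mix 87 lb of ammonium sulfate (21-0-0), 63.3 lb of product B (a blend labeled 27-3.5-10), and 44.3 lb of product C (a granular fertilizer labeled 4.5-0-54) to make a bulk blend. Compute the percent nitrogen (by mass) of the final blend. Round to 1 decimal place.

19.2% N

Total mass = 87 + 63.3 + 44.3 = 194.6 lb.
N mass = 21%×87 + 27%×63.3 + 4.5%×44.3 = 37.3545 lb.
% N = 37.3545 / 194.6 = 19.1955%.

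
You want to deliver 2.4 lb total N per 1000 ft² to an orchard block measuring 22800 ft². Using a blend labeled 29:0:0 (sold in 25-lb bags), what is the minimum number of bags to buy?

Product per 1000 ft² = 2.4 / 29% = 8.27586 lb.
Total product = 8.27586 × 22800 / 1000 = 188.69 lb.
Bags = ⌈188.69 / 25⌉ = 8.

8 bags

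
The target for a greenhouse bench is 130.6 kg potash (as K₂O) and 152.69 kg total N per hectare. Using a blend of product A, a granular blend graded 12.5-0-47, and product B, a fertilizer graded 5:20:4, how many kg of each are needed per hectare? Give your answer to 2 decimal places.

Per-hectare balance (a = product A, b = product B):
K₂O: 0.47·a + 0.04·b = 130.6
N: 0.125·a + 0.05·b = 152.69
Solving simultaneously: a = 22.8324, b = 2996.719.

22.83 kg product A, 2996.72 kg product B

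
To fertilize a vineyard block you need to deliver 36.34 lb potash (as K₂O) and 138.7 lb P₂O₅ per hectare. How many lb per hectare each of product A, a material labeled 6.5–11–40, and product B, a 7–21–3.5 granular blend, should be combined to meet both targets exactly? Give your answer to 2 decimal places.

Per-hectare balance (a = product A, b = product B):
K₂O: 0.4·a + 0.035·b = 36.34
P₂O₅: 0.11·a + 0.21·b = 138.7
From row1: a = (36.34 − 0.035·b) / 0.4.
Into row2: 0.11·(36.34 − 0.035·b)/0.4 + 0.21·b = 138.7 → b = 642.328, a = 34.6463.

34.65 lb product A, 642.33 lb product B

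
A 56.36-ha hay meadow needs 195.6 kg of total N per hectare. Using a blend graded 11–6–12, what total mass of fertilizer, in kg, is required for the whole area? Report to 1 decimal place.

100218.3 kg

Product per hectare = 195.6 / 11% = 1778.18 kg.
Total product = 1778.18 × 56.36 = 100218.33 kg.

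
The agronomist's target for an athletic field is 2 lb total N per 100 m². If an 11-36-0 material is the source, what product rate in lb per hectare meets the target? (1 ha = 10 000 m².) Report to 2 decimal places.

Product per 100 m² = 2 / 11% = 18.1818 lb.
Convert to per hectare: 18.1818 × 100 = 1818.182 lb.

1818.18 lb of product per hectare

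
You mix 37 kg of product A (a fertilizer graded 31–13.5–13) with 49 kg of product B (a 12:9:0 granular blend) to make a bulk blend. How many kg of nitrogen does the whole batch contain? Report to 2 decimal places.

N mass = 31%×37 + 12%×49 = 17.35 kg.

17.35 kg N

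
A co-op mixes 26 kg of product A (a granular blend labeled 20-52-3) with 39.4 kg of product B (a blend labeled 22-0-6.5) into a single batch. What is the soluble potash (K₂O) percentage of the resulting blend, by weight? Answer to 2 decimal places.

Total mass = 26 + 39.4 = 65.4 kg.
K₂O mass = 3%×26 + 6.5%×39.4 = 3.341 kg.
% K₂O = 3.341 / 65.4 = 5.10856%.

5.11% K₂O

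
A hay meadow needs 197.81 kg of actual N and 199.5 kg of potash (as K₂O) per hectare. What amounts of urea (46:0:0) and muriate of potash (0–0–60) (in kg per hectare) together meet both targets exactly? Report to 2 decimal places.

Let a = kg of urea, b = kg of muriate of potash (per hectare).
N: 0.46·a + 0·b = 197.81
K₂O: 0·a + 0.6·b = 199.5
Solving simultaneously: a = 430.022, b = 332.5.

430.02 kg urea, 332.50 kg muriate of potash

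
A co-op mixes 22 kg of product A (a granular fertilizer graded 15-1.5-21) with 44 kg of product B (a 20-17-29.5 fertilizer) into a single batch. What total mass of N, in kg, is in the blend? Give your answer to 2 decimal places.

N mass = 15%×22 + 20%×44 = 12.1 kg.

12.10 kg N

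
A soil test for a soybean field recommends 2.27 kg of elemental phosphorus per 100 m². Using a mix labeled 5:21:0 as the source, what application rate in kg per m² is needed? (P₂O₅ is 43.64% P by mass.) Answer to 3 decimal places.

0.248 kg of product per sq m

As P₂O₅: 2.27 / 0.4364 = 5.20165 kg per 100 m².
Product per 100 m² = 5.20165 / 21% = 24.7698 kg.
Convert to per m²: 24.7698 × 0.01 = 0.247698 kg.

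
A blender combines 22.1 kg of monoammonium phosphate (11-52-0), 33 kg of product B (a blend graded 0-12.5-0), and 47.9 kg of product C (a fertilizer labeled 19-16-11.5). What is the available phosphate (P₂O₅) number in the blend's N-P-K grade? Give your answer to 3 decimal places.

Total mass = 22.1 + 33 + 47.9 = 103 kg.
P₂O₅ mass = 52%×22.1 + 12.5%×33 + 16%×47.9 = 23.281 kg.
% P₂O₅ = 23.281 / 103 = 22.6029%.

22.603% P₂O₅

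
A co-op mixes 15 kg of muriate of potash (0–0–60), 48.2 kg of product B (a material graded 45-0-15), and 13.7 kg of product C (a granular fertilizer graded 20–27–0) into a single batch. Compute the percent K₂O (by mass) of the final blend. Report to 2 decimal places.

21.11% K₂O

Total mass = 15 + 48.2 + 13.7 = 76.9 kg.
K₂O mass = 60%×15 + 15%×48.2 + 0%×13.7 = 16.23 kg.
% K₂O = 16.23 / 76.9 = 21.1053%.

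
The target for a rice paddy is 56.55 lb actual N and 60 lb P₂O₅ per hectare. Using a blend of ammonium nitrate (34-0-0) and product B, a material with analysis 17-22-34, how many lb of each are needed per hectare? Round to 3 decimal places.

Per-hectare balance (a = ammonium nitrate, b = product B):
N: 0.34·a + 0.17·b = 56.55
P₂O₅: 0·a + 0.22·b = 60
Solving simultaneously: a = 29.9599, b = 272.7273.

29.960 lb ammonium nitrate, 272.727 lb product B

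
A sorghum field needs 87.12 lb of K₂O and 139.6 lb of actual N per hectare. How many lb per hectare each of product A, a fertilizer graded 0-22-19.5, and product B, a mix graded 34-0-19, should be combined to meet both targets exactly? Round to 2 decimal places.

Let a = lb of product A, b = lb of product B (per hectare).
K₂O: 0.195·a + 0.19·b = 87.12
N: 0·a + 0.34·b = 139.6
Solving simultaneously: a = 46.7089, b = 410.588.

46.71 lb product A, 410.59 lb product B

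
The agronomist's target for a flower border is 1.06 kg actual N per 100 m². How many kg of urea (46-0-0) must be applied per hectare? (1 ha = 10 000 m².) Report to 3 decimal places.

230.435 kg of product per hectare

Product per 100 m² = 1.06 / 46% = 2.30435 kg.
Convert to per hectare: 2.30435 × 100 = 230.4348 kg.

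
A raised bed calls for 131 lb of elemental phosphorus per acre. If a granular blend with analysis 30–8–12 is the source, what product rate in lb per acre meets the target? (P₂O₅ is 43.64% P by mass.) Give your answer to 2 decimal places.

3752.29 lb of product per acre

As P₂O₅: 131 / 0.4364 = 300.183 lb per acre.
Product per acre = 300.183 / 8% = 3752.291 lb.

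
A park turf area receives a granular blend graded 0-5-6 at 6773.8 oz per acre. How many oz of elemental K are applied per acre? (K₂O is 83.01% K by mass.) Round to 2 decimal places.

337.38 oz K per acre

K₂O per acre = 6773.8 × 6% = 406.428 oz.
Elemental K = 406.428 × 0.8301 = 337.376 oz per acre.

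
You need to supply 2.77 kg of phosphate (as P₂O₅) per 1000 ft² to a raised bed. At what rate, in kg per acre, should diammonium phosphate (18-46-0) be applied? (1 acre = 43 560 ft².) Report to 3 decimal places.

Product per 1000 ft² = 2.77 / 46% = 6.02174 kg.
Convert to per acre: 6.02174 × 43.56 = 262.30696 kg.

262.307 kg of product per acre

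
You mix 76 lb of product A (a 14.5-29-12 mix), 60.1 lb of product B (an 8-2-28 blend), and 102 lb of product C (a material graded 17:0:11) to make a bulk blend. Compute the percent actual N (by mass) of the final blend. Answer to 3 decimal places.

Total mass = 76 + 60.1 + 102 = 238.1 lb.
N mass = 14.5%×76 + 8%×60.1 + 17%×102 = 33.168 lb.
% N = 33.168 / 238.1 = 13.9303%.

13.930% N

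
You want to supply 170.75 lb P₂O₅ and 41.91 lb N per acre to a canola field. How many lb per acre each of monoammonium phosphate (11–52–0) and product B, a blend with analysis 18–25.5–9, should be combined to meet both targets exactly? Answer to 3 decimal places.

Per-acre balance (a = monoammonium phosphate, b = product B):
P₂O₅: 0.52·a + 0.255·b = 170.75
N: 0.11·a + 0.18·b = 41.91
Eliminate b: (row1) − 0.255/0.18·(row2) → 0.364167·a = 111.377, so a = 305.8421.
Then b = (41.91 − 0.11·305.8421) / 0.18 = 45.9298.

305.842 lb monoammonium phosphate, 45.930 lb product B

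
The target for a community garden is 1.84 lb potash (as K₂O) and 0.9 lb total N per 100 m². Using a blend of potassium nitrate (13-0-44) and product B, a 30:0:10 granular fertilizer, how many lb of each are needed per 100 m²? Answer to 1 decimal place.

Per-100 m² balance (a = potassium nitrate, b = product B):
K₂O: 0.44·a + 0.1·b = 1.84
N: 0.13·a + 0.3·b = 0.9
Eliminate a: (row1) − 0.44/0.13·(row2) → -0.915385·b = -1.20615, so b = 1.31765.
Back-substitute: a = (1.84 − 0.1·1.31765) / 0.44 = 3.88235.

3.9 lb potassium nitrate, 1.3 lb product B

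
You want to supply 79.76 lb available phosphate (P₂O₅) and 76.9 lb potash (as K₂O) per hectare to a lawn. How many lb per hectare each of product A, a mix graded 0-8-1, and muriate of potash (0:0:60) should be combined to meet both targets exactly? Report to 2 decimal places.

Let a = lb of product A, b = lb of muriate of potash (per hectare).
P₂O₅: 0.08·a + 0·b = 79.76
K₂O: 0.01·a + 0.6·b = 76.9
From row1: a = (79.76 − 0·b) / 0.08.
Into row2: 0.01·(79.76 − 0·b)/0.08 + 0.6·b = 76.9 → b = 111.55, a = 997.

997.00 lb product A, 111.55 lb muriate of potash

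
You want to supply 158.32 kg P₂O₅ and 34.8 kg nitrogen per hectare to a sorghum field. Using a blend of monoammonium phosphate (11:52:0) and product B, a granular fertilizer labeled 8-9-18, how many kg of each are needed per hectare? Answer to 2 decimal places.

Per-hectare balance (a = monoammonium phosphate, b = product B):
P₂O₅: 0.52·a + 0.09·b = 158.32
N: 0.11·a + 0.08·b = 34.8
Solving simultaneously: a = 300.744, b = 21.4763.

300.74 kg monoammonium phosphate, 21.48 kg product B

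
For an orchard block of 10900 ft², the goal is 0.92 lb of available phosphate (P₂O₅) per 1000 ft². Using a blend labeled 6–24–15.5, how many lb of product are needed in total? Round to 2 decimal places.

41.78 lb

Product per 1000 ft² = 0.92 / 24% = 3.83333 lb.
Total product = 3.83333 × 10900 / 1000 = 41.7833 lb.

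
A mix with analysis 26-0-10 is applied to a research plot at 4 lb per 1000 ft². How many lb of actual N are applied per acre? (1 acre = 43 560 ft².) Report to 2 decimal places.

nitrogen per 1000 ft² = 4 × 26% = 1.04 lb.
Convert to per acre: 1.04 × 43.56 = 45.3024 lb.

45.30 lb N per acre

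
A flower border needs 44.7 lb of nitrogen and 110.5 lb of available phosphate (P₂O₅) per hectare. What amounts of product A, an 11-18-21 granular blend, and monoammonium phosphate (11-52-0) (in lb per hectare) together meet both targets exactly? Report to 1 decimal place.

Per-hectare balance (a = product A, b = monoammonium phosphate):
N: 0.11·a + 0.11·b = 44.7
P₂O₅: 0.18·a + 0.52·b = 110.5
Solving simultaneously: a = 296.497, b = 109.866.

296.5 lb product A, 109.9 lb monoammonium phosphate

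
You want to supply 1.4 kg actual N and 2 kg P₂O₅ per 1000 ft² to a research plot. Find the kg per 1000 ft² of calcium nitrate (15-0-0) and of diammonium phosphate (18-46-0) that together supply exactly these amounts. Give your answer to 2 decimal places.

4.12 kg calcium nitrate, 4.35 kg diammonium phosphate

With a, b = kg per 1000 ft² of calcium nitrate and diammonium phosphate:
N: 0.15·a + 0.18·b = 1.4
P₂O₅: 0·a + 0.46·b = 2
Solving simultaneously: a = 4.11594, b = 4.34783.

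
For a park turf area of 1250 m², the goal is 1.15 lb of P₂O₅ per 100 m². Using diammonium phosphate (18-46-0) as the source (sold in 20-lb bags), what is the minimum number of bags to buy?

Product per 100 m² = 1.15 / 46% = 2.5 lb.
Total product = 2.5 × 1250 / 100 = 31.25 lb.
Bags = ⌈31.25 / 20⌉ = 2.

2 bags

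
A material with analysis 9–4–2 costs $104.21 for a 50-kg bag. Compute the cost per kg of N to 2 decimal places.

N in bag = 50 × 9% = 4.5 kg.
Cost per kg N = $104.21 / 4.5 = $23.1578.

$23.16 per kg N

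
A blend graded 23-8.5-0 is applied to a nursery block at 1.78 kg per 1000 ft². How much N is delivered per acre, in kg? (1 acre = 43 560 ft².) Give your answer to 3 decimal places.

nitrogen per 1000 ft² = 1.78 × 23% = 0.4094 kg.
Convert to per acre: 0.4094 × 43.56 = 17.83346 kg.

17.833 kg N per acre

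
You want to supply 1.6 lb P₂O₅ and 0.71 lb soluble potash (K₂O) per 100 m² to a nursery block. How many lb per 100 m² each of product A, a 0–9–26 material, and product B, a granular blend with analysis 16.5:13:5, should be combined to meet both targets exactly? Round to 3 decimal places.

With a, b = lb per 100 m² of product A and product B:
P₂O₅: 0.09·a + 0.13·b = 1.6
K₂O: 0.26·a + 0.05·b = 0.71
From row1: a = (1.6 − 0.13·b) / 0.09.
Into row2: 0.26·(1.6 − 0.13·b)/0.09 + 0.05·b = 0.71 → b = 12.0171, a = 0.419795.

0.420 lb product A, 12.017 lb product B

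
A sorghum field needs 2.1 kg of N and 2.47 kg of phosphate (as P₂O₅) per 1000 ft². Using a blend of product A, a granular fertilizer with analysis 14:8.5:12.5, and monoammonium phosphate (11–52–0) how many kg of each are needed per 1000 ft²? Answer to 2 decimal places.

With a, b = kg per 1000 ft² of product A and monoammonium phosphate:
N: 0.14·a + 0.11·b = 2.1
P₂O₅: 0.085·a + 0.52·b = 2.47
From row1: a = (2.1 − 0.11·b) / 0.14.
Into row2: 0.085·(2.1 − 0.11·b)/0.14 + 0.52·b = 2.47 → b = 2.63672, a = 12.9283.

12.93 kg product A, 2.64 kg monoammonium phosphate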